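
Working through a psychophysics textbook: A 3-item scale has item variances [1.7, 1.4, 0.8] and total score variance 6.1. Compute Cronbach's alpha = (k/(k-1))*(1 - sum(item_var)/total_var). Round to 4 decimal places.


alpha = (k/(k-1)) * (1 - sum(s_i^2)/s_total^2)
sum(item variances) = 3.9
k/(k-1) = 3/2 = 1.5
1 - 3.9/6.1 = 1 - 0.639344 = 0.360656
alpha = 1.5 * 0.360656
= 0.5410


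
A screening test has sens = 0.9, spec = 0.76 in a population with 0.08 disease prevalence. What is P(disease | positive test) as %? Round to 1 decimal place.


PPV = (sens * prev) / (sens * prev + (1-spec) * (1-prev))
Numerator = 0.9 * 0.08 = 0.072
P(positive and no disease) = (1 - spec) * (1 - prev) = (1 - 0.76) * (1 - 0.08) = 0.2208
Denominator = 0.072 + 0.2208 = 0.2928
PPV = 0.072 / 0.2928 = 0.245902
As percentage = 24.6


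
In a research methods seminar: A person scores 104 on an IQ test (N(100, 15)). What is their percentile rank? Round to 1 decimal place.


z = (IQ - mean) / SD
z = (104 - 100) / 15 = 0.2667
Percentile = Phi(0.2667) * 100
Phi(0.2667) = 0.60515
= 60.5


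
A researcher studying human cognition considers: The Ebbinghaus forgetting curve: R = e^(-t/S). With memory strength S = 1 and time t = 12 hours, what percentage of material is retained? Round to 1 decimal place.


R = e^(-t/S)
-t/S = -12/1 = -12.0
R = e^(-12.0) = 6e-06
Percentage = 6e-06 * 100
= 0.0


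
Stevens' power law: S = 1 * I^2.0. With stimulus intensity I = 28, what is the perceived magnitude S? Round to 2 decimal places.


S = 1 * 28^2.0
28^2.0 = 784.0
S = 1 * 784.0
= 784.00


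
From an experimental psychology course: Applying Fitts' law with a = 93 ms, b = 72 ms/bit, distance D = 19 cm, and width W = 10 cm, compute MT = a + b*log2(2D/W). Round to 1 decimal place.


MT = 93 + 72 * log2(2*19/10)
2D/W = 3.8
log2(3.8) = 1.926
MT = 93 + 72 * 1.926
= 231.7 ms


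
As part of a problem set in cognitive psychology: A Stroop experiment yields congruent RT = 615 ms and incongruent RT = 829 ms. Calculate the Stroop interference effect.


Stroop effect = RT(incongruent) - RT(congruent)
= 829 - 615
= 214 ms


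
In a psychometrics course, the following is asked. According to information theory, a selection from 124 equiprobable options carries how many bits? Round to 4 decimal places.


H = log2(n)
H = log2(124)
= 6.9542


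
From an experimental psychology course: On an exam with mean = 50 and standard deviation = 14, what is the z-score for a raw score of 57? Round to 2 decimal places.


z = (X - mu) / sigma
= (57 - 50) / 14
= 7 / 14
= 0.50


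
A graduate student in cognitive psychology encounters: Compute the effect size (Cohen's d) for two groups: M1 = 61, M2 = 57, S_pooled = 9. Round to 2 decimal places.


Cohen's d = (M1 - M2) / S_pooled
= (61 - 57) / 9
= 4 / 9
= 0.44


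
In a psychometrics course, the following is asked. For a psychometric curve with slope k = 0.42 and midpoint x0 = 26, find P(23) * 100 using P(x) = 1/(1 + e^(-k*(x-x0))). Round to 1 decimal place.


P(x) = 1/(1 + e^(-0.42*(23 - 26)))
Exponent = -0.42 * -3 = 1.26
e^(1.26) = 3.525421
P = 1/(1 + 3.525421) = 0.220974
Percentage = 22.1


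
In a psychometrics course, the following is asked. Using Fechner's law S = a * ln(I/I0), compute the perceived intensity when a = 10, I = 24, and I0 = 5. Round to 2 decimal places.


S = 10 * ln(24/5)
I/I0 = 4.8
ln(4.8) = 1.5686
S = 10 * 1.5686
= 15.69


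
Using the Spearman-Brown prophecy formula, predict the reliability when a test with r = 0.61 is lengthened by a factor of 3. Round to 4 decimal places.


r_new = n*r / (1 + (n-1)*r)
Numerator = 3 * 0.61 = 1.83
Denominator = 1 + 2 * 0.61 = 2.22
r_new = 1.83 / 2.22
= 0.8243


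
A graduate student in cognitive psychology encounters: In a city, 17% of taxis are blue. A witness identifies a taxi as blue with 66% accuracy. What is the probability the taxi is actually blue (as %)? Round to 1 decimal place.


P(blue | says blue) = P(says blue | blue)*P(blue) / [P(says blue | blue)*P(blue) + P(says blue | not blue)*P(not blue)]
Numerator = 0.66 * 0.17 = 0.1122
False identification = 0.34 * 0.83 = 0.2822
P = 0.1122 / (0.1122 + 0.2822)
= 0.1122 / 0.3944
As percentage = 28.4


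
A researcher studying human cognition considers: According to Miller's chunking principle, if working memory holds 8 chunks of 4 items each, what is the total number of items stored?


Total items = chunks * items_per_chunk
= 8 * 4
= 32


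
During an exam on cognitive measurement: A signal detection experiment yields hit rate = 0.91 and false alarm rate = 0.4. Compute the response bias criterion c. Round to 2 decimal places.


c = -0.5 * (z(HR) + z(FAR))
z(0.91) = 1.3408
z(0.4) = -0.2533
c = -0.5 * (1.3408 + -0.2533)
= -0.5 * 1.0875
= -0.54


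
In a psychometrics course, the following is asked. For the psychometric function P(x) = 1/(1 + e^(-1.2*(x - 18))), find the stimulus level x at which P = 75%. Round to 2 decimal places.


At P = 0.75: 0.75 = 1/(1 + e^(-k*(x-x0)))
Solving: e^(-k*(x-x0)) = 1/3
x = x0 + ln(3)/k
ln(3) = 1.0986
x = 18 + 1.0986/1.2
= 18 + 0.9155
= 18.92


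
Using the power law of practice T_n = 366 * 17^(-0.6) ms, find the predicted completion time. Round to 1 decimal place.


T_n = 366 * 17^(-0.6)
17^(-0.6) = 0.182697
T_n = 366 * 0.182697
= 66.9 ms


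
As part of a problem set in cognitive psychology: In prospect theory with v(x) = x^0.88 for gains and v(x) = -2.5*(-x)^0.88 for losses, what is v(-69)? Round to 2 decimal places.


Since x = -69 < 0, use v(x) = -lambda*(-x)^alpha
(-x) = 69
69^0.88 = 41.5133
v(-69) = -2.5 * 41.5133
= -103.78


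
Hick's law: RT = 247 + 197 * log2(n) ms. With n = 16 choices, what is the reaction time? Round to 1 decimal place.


RT = 247 + 197 * log2(16)
log2(16) = 4.0
RT = 247 + 197 * 4.0
= 247 + 788.0
= 1035.0 ms


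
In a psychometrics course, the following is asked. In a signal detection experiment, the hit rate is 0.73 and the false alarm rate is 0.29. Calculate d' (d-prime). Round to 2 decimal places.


d' = z(HR) - z(FAR)
z(0.73) = 0.6128
z(0.29) = -0.5534
d' = 0.6128 - -0.5534
= 1.17


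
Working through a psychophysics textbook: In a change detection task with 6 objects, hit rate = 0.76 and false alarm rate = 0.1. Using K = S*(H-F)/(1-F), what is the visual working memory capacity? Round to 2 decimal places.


K = S * (H - F) / (1 - F)
H - F = 0.66
1 - F = 0.9
K = 6 * 0.66 / 0.9
= 4.40


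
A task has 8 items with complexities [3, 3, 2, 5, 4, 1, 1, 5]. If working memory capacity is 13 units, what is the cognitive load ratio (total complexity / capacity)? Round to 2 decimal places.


Total complexity = 3 + 3 + 2 + 5 + 4 + 1 + 1 + 5 = 24
Load = total / capacity = 24 / 13
= 1.85


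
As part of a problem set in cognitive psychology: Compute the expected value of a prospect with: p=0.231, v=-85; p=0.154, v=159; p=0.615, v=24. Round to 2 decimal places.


EU = sum(p_i * v_i)
0.231 * -85 = -19.635
0.154 * 159 = 24.486
0.615 * 24 = 14.76
EU = -19.635 + 24.486 + 14.76
= 19.61


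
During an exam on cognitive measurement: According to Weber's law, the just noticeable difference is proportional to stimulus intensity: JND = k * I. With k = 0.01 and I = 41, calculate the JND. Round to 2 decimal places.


JND = k * I
JND = 0.01 * 41
= 0.41


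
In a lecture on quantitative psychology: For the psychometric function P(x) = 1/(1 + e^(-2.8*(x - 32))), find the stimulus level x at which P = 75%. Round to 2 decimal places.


At P = 0.75: 0.75 = 1/(1 + e^(-k*(x-x0)))
Solving: e^(-k*(x-x0)) = 1/3
x = x0 + ln(3)/k
ln(3) = 1.0986
x = 32 + 1.0986/2.8
= 32 + 0.3924
= 32.39


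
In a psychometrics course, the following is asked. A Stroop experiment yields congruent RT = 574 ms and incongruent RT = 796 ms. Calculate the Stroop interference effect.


Stroop effect = RT(incongruent) - RT(congruent)
= 796 - 574
= 222 ms


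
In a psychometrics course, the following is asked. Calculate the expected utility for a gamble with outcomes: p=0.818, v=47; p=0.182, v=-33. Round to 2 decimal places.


EU = sum(p_i * v_i)
0.818 * 47 = 38.446
0.182 * -33 = -6.006
EU = 38.446 + -6.006
= 32.44


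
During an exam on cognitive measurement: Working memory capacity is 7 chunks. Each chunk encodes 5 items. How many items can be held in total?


Total items = chunks * items_per_chunk
= 7 * 5
= 35


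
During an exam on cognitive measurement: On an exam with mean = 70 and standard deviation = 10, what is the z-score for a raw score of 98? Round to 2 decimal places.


z = (X - mu) / sigma
= (98 - 70) / 10
= 28 / 10
= 2.80


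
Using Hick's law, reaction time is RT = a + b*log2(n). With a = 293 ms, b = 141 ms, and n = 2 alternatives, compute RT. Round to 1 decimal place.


RT = 293 + 141 * log2(2)
log2(2) = 1.0
RT = 293 + 141 * 1.0
= 293 + 141.0
= 434.0 ms


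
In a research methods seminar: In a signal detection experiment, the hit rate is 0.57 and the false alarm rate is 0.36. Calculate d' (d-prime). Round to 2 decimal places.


d' = z(HR) - z(FAR)
z(0.57) = 0.1764
z(0.36) = -0.3585
d' = 0.1764 - -0.3585
= 0.53


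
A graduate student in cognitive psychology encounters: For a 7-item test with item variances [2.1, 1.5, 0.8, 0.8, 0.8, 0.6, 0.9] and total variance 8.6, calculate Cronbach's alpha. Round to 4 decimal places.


alpha = (k/(k-1)) * (1 - sum(s_i^2)/s_total^2)
sum(item variances) = 7.5
k/(k-1) = 7/6 = 1.166667
1 - 7.5/8.6 = 1 - 0.872093 = 0.127907
alpha = 1.166667 * 0.127907
= 0.1492


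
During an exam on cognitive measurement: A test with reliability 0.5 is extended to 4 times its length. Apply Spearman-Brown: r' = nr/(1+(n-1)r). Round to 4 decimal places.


r_new = n*r / (1 + (n-1)*r)
Numerator = 4 * 0.5 = 2.0
Denominator = 1 + 3 * 0.5 = 2.5
r_new = 2.0 / 2.5
= 0.8000


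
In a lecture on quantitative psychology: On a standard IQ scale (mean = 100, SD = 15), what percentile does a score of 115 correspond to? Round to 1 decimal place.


z = (IQ - mean) / SD
z = (115 - 100) / 15 = 1.0
Percentile = Phi(1.0) * 100
Phi(1.0) = 0.841345
= 84.1


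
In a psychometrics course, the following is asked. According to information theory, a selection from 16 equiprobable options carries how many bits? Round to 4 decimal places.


H = log2(n)
H = log2(16)
= 4.0000


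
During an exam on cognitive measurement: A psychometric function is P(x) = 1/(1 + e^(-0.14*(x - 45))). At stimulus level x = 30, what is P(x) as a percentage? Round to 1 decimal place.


P(x) = 1/(1 + e^(-0.14*(30 - 45)))
Exponent = -0.14 * -15 = 2.1
e^(2.1) = 8.16617
P = 1/(1 + 8.16617) = 0.109097
Percentage = 10.9


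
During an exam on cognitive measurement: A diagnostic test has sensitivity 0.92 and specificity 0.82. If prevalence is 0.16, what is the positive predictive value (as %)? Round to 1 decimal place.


PPV = (sens * prev) / (sens * prev + (1-spec) * (1-prev))
Numerator = 0.92 * 0.16 = 0.1472
P(positive and no disease) = (1 - spec) * (1 - prev) = (1 - 0.82) * (1 - 0.16) = 0.1512
Denominator = 0.1472 + 0.1512 = 0.2984
PPV = 0.1472 / 0.2984 = 0.493298
As percentage = 49.3


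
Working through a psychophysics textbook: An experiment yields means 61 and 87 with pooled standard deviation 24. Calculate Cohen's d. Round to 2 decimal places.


Cohen's d = (M1 - M2) / S_pooled
= (61 - 87) / 24
= -26 / 24
= -1.08


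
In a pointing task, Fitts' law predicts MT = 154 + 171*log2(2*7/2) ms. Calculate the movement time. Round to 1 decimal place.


MT = 154 + 171 * log2(2*7/2)
2D/W = 7.0
log2(7.0) = 2.8074
MT = 154 + 171 * 2.8074
= 634.1 ms


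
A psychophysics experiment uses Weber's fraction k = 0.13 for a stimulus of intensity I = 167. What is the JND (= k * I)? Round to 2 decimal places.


JND = k * I
JND = 0.13 * 167
= 21.71


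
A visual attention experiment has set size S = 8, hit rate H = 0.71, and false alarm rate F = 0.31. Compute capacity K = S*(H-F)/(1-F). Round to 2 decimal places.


K = S * (H - F) / (1 - F)
H - F = 0.4
1 - F = 0.69
K = 8 * 0.4 / 0.69
= 4.64


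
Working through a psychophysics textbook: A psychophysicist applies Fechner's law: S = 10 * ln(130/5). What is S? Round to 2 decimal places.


S = 10 * ln(130/5)
I/I0 = 26.0
ln(26.0) = 3.2581
S = 10 * 3.2581
= 32.58


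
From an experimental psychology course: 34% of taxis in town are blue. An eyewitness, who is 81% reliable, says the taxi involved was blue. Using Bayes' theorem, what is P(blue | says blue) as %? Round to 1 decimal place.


P(blue | says blue) = P(says blue | blue)*P(blue) / [P(says blue | blue)*P(blue) + P(says blue | not blue)*P(not blue)]
Numerator = 0.81 * 0.34 = 0.2754
False identification = 0.19 * 0.66 = 0.1254
P = 0.2754 / (0.2754 + 0.1254)
= 0.2754 / 0.4008
As percentage = 68.7


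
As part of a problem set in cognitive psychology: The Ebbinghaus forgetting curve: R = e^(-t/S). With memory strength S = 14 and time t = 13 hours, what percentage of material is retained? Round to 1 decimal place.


R = e^(-t/S)
-t/S = -13/14 = -0.928571
R = e^(-0.928571) = 0.395118
Percentage = 0.395118 * 100
= 39.5


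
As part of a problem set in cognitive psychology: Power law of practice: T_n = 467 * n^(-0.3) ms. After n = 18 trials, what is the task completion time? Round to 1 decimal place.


T_n = 467 * 18^(-0.3)
18^(-0.3) = 0.420163
T_n = 467 * 0.420163
= 196.2 ms


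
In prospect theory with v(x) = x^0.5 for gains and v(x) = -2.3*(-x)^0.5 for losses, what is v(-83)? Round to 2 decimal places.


Since x = -83 < 0, use v(x) = -lambda*(-x)^alpha
(-x) = 83
83^0.5 = 9.1104
v(-83) = -2.3 * 9.1104
= -20.95


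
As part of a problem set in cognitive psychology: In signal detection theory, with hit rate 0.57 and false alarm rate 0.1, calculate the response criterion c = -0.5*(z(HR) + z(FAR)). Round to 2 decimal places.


c = -0.5 * (z(HR) + z(FAR))
z(0.57) = 0.1764
z(0.1) = -1.2816
c = -0.5 * (0.1764 + -1.2816)
= -0.5 * -1.1052
= 0.55


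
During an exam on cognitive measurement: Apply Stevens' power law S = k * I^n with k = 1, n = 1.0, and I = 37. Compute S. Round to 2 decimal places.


S = 1 * 37^1.0
37^1.0 = 37.0
S = 1 * 37.0
= 37.00


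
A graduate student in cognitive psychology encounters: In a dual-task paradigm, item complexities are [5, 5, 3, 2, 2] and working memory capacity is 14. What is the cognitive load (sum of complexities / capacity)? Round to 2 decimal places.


Total complexity = 5 + 5 + 3 + 2 + 2 = 17
Load = total / capacity = 17 / 14
= 1.21


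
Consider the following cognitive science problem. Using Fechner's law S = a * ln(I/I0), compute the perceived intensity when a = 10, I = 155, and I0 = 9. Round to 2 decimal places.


S = 10 * ln(155/9)
I/I0 = 17.222222
ln(17.222222) = 2.8462
S = 10 * 2.8462
= 28.46


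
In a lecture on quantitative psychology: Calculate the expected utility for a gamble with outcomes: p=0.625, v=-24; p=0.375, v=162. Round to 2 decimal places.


EU = sum(p_i * v_i)
0.625 * -24 = -15.0
0.375 * 162 = 60.75
EU = -15.0 + 60.75
= 45.75


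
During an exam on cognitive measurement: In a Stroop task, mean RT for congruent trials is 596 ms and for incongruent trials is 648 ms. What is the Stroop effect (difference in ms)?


Stroop effect = RT(incongruent) - RT(congruent)
= 648 - 596
= 52 ms


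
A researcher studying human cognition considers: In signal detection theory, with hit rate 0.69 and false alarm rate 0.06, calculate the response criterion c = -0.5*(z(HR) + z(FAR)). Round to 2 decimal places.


c = -0.5 * (z(HR) + z(FAR))
z(0.69) = 0.4959
z(0.06) = -1.5548
c = -0.5 * (0.4959 + -1.5548)
= -0.5 * -1.0589
= 0.53


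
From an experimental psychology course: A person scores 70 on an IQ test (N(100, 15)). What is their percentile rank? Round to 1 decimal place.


z = (IQ - mean) / SD
z = (70 - 100) / 15 = -2.0
Percentile = Phi(-2.0) * 100
Phi(-2.0) = 0.02275
= 2.3


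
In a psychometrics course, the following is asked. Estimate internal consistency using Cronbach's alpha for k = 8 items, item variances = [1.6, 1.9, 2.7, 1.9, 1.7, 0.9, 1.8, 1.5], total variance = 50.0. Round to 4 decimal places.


alpha = (k/(k-1)) * (1 - sum(s_i^2)/s_total^2)
sum(item variances) = 14.0
k/(k-1) = 8/7 = 1.142857
1 - 14.0/50.0 = 1 - 0.28 = 0.72
alpha = 1.142857 * 0.72
= 0.8229


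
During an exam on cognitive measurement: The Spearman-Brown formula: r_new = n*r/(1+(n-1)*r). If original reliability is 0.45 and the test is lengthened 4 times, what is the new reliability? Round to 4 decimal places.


r_new = n*r / (1 + (n-1)*r)
Numerator = 4 * 0.45 = 1.8
Denominator = 1 + 3 * 0.45 = 2.35
r_new = 1.8 / 2.35
= 0.7660


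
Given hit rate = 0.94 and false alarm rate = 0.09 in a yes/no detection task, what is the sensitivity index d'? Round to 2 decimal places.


d' = z(HR) - z(FAR)
z(0.94) = 1.5548
z(0.09) = -1.3408
d' = 1.5548 - -1.3408
= 2.90


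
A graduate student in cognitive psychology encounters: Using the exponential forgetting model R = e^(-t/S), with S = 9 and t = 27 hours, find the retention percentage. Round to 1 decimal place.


R = e^(-t/S)
-t/S = -27/9 = -3.0
R = e^(-3.0) = 0.049787
Percentage = 0.049787 * 100
= 5.0


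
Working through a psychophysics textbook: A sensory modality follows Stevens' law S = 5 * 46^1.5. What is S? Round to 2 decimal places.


S = 5 * 46^1.5
46^1.5 = 311.9872
S = 5 * 311.9872
= 1559.94


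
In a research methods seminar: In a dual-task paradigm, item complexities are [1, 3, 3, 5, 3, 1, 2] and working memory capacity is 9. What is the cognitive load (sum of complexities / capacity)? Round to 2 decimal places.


Total complexity = 1 + 3 + 3 + 5 + 3 + 1 + 2 = 18
Load = total / capacity = 18 / 9
= 2.00


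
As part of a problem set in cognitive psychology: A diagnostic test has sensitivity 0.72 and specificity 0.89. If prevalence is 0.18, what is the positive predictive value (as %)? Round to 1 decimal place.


PPV = (sens * prev) / (sens * prev + (1-spec) * (1-prev))
Numerator = 0.72 * 0.18 = 0.1296
P(positive and no disease) = (1 - spec) * (1 - prev) = (1 - 0.89) * (1 - 0.18) = 0.0902
Denominator = 0.1296 + 0.0902 = 0.2198
PPV = 0.1296 / 0.2198 = 0.589627
As percentage = 59.0


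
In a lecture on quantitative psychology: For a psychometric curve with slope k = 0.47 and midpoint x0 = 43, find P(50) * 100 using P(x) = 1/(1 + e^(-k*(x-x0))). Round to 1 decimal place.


P(x) = 1/(1 + e^(-0.47*(50 - 43)))
Exponent = -0.47 * 7 = -3.29
e^(-3.29) = 0.037254
P = 1/(1 + 0.037254) = 0.964084
Percentage = 96.4


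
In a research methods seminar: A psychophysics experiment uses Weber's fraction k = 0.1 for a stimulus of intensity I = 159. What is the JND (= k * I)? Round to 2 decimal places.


JND = k * I
JND = 0.1 * 159
= 15.90


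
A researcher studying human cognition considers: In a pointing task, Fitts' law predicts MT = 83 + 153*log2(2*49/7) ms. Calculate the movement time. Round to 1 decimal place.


MT = 83 + 153 * log2(2*49/7)
2D/W = 14.0
log2(14.0) = 3.8074
MT = 83 + 153 * 3.8074
= 665.5 ms


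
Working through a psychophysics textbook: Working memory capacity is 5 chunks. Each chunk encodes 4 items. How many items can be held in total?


Total items = chunks * items_per_chunk
= 5 * 4
= 20


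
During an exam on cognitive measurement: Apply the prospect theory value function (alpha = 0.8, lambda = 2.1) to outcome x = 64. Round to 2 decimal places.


Since x = 64 >= 0, use v(x) = x^0.8
64^0.8 = 27.8576
v(64) = 27.86


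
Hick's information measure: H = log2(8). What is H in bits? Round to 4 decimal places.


H = log2(n)
H = log2(8)
= 3.0000


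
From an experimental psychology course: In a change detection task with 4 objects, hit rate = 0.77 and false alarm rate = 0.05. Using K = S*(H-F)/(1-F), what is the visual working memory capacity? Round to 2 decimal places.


K = S * (H - F) / (1 - F)
H - F = 0.72
1 - F = 0.95
K = 4 * 0.72 / 0.95
= 3.03


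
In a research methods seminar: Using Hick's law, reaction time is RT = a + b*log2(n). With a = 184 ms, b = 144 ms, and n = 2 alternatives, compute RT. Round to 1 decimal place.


RT = 184 + 144 * log2(2)
log2(2) = 1.0
RT = 184 + 144 * 1.0
= 184 + 144.0
= 328.0 ms


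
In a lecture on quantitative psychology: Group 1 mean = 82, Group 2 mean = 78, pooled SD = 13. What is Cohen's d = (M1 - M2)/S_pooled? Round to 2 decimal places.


Cohen's d = (M1 - M2) / S_pooled
= (82 - 78) / 13
= 4 / 13
= 0.31


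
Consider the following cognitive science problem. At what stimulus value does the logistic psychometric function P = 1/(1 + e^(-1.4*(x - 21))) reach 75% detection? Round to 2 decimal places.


At P = 0.75: 0.75 = 1/(1 + e^(-k*(x-x0)))
Solving: e^(-k*(x-x0)) = 1/3
x = x0 + ln(3)/k
ln(3) = 1.0986
x = 21 + 1.0986/1.4
= 21 + 0.7847
= 21.78


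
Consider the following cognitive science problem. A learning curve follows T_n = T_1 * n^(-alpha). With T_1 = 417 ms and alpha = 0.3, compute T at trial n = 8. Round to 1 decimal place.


T_n = 417 * 8^(-0.3)
8^(-0.3) = 0.535887
T_n = 417 * 0.535887
= 223.5 ms


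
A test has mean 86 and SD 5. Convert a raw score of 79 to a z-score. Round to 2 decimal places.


z = (X - mu) / sigma
= (79 - 86) / 5
= -7 / 5
= -1.40


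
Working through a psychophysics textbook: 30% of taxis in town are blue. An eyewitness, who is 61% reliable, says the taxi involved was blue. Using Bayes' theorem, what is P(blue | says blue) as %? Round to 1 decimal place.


P(blue | says blue) = P(says blue | blue)*P(blue) / [P(says blue | blue)*P(blue) + P(says blue | not blue)*P(not blue)]
Numerator = 0.61 * 0.3 = 0.183
False identification = 0.39 * 0.7 = 0.273
P = 0.183 / (0.183 + 0.273)
= 0.183 / 0.456
As percentage = 40.1


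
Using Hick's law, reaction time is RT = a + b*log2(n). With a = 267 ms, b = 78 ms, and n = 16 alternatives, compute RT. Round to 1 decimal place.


RT = 267 + 78 * log2(16)
log2(16) = 4.0
RT = 267 + 78 * 4.0
= 267 + 312.0
= 579.0 ms


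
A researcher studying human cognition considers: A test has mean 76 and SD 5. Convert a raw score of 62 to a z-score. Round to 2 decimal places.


z = (X - mu) / sigma
= (62 - 76) / 5
= -14 / 5
= -2.80


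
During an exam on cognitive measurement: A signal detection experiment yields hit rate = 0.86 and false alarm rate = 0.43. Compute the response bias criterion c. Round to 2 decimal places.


c = -0.5 * (z(HR) + z(FAR))
z(0.86) = 1.0803
z(0.43) = -0.1764
c = -0.5 * (1.0803 + -0.1764)
= -0.5 * 0.9039
= -0.45


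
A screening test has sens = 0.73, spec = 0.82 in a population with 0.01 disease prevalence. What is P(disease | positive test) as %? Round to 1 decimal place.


PPV = (sens * prev) / (sens * prev + (1-spec) * (1-prev))
Numerator = 0.73 * 0.01 = 0.0073
P(positive and no disease) = (1 - spec) * (1 - prev) = (1 - 0.82) * (1 - 0.01) = 0.1782
Denominator = 0.0073 + 0.1782 = 0.1855
PPV = 0.0073 / 0.1855 = 0.039353
As percentage = 3.9


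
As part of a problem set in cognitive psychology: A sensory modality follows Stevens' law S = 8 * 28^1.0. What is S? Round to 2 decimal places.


S = 8 * 28^1.0
28^1.0 = 28.0
S = 8 * 28.0
= 224.00


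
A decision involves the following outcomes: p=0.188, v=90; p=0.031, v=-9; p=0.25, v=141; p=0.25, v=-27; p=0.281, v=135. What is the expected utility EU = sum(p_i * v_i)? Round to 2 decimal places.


EU = sum(p_i * v_i)
0.188 * 90 = 16.92
0.031 * -9 = -0.279
0.25 * 141 = 35.25
0.25 * -27 = -6.75
0.281 * 135 = 37.935
EU = 16.92 + -0.279 + 35.25 + -6.75 + 37.935
= 83.08


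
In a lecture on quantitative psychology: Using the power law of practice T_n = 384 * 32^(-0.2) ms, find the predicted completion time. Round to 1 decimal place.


T_n = 384 * 32^(-0.2)
32^(-0.2) = 0.5
T_n = 384 * 0.5
= 192.0 ms


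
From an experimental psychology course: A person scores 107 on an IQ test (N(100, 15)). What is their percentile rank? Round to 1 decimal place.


z = (IQ - mean) / SD
z = (107 - 100) / 15 = 0.4667
Percentile = Phi(0.4667) * 100
Phi(0.4667) = 0.679643
= 68.0


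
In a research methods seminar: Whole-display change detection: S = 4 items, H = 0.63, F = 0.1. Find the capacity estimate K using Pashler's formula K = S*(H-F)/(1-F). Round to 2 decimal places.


K = S * (H - F) / (1 - F)
H - F = 0.53
1 - F = 0.9
K = 4 * 0.53 / 0.9
= 2.36


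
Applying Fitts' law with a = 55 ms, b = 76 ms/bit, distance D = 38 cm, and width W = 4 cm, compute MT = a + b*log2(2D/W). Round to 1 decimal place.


MT = 55 + 76 * log2(2*38/4)
2D/W = 19.0
log2(19.0) = 4.2479
MT = 55 + 76 * 4.2479
= 377.8 ms


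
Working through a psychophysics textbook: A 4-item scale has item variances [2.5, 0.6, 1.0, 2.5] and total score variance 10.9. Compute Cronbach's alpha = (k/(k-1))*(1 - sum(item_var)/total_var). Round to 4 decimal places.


alpha = (k/(k-1)) * (1 - sum(s_i^2)/s_total^2)
sum(item variances) = 6.6
k/(k-1) = 4/3 = 1.333333
1 - 6.6/10.9 = 1 - 0.605505 = 0.394495
alpha = 1.333333 * 0.394495
= 0.5260


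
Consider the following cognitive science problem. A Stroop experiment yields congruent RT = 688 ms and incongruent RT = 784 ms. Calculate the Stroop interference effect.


Stroop effect = RT(incongruent) - RT(congruent)
= 784 - 688
= 96 ms


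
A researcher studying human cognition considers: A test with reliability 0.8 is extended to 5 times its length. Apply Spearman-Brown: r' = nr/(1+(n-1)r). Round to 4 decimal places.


r_new = n*r / (1 + (n-1)*r)
Numerator = 5 * 0.8 = 4.0
Denominator = 1 + 4 * 0.8 = 4.2
r_new = 4.0 / 4.2
= 0.9524


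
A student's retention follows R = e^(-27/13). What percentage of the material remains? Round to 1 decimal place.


R = e^(-t/S)
-t/S = -27/13 = -2.076923
R = e^(-2.076923) = 0.125315
Percentage = 0.125315 * 100
= 12.5


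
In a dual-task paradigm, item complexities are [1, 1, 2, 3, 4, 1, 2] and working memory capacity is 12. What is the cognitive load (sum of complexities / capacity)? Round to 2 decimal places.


Total complexity = 1 + 1 + 2 + 3 + 4 + 1 + 2 = 14
Load = total / capacity = 14 / 12
= 1.17


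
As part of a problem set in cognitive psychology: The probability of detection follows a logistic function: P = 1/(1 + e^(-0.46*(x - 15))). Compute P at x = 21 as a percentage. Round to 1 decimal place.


P(x) = 1/(1 + e^(-0.46*(21 - 15)))
Exponent = -0.46 * 6 = -2.76
e^(-2.76) = 0.063292
P = 1/(1 + 0.063292) = 0.940475
Percentage = 94.0


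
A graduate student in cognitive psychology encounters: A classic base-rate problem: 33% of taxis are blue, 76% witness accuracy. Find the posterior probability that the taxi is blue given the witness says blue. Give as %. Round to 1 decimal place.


P(blue | says blue) = P(says blue | blue)*P(blue) / [P(says blue | blue)*P(blue) + P(says blue | not blue)*P(not blue)]
Numerator = 0.76 * 0.33 = 0.2508
False identification = 0.24 * 0.67 = 0.1608
P = 0.2508 / (0.2508 + 0.1608)
= 0.2508 / 0.4116
As percentage = 60.9


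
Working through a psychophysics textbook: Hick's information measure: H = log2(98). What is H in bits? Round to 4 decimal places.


H = log2(n)
H = log2(98)
= 6.6147


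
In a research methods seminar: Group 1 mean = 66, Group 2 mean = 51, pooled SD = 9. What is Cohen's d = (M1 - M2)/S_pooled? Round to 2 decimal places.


Cohen's d = (M1 - M2) / S_pooled
= (66 - 51) / 9
= 15 / 9
= 1.67


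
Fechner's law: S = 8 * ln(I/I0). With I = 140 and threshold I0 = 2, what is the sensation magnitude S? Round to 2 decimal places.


S = 8 * ln(140/2)
I/I0 = 70.0
ln(70.0) = 4.2485
S = 8 * 4.2485
= 33.99


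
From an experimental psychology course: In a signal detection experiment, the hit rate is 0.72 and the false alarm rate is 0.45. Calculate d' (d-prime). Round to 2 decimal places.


d' = z(HR) - z(FAR)
z(0.72) = 0.5828
z(0.45) = -0.1257
d' = 0.5828 - -0.1257
= 0.71


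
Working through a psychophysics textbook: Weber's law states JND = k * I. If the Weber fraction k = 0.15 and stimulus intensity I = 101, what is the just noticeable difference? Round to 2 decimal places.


JND = k * I
JND = 0.15 * 101
= 15.15


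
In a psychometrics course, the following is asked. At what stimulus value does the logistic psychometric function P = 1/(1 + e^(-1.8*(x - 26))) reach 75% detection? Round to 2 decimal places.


At P = 0.75: 0.75 = 1/(1 + e^(-k*(x-x0)))
Solving: e^(-k*(x-x0)) = 1/3
x = x0 + ln(3)/k
ln(3) = 1.0986
x = 26 + 1.0986/1.8
= 26 + 0.6103
= 26.61


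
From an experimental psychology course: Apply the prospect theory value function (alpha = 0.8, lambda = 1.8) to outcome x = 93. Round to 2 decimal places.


Since x = 93 >= 0, use v(x) = x^0.8
93^0.8 = 37.5653
v(93) = 37.57


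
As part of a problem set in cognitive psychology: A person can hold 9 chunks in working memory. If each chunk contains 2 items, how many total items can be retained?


Total items = chunks * items_per_chunk
= 9 * 2
= 18


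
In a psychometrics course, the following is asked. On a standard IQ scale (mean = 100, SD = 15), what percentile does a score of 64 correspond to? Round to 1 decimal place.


z = (IQ - mean) / SD
z = (64 - 100) / 15 = -2.4
Percentile = Phi(-2.4) * 100
Phi(-2.4) = 0.008198
= 0.8


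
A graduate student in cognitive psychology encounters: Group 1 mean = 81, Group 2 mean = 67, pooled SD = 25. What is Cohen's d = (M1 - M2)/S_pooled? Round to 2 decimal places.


Cohen's d = (M1 - M2) / S_pooled
= (81 - 67) / 25
= 14 / 25
= 0.56


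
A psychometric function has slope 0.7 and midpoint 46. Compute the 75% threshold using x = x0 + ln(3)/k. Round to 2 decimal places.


At P = 0.75: 0.75 = 1/(1 + e^(-k*(x-x0)))
Solving: e^(-k*(x-x0)) = 1/3
x = x0 + ln(3)/k
ln(3) = 1.0986
x = 46 + 1.0986/0.7
= 46 + 1.5694
= 47.57


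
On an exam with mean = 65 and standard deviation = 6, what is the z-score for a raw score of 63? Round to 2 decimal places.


z = (X - mu) / sigma
= (63 - 65) / 6
= -2 / 6
= -0.33


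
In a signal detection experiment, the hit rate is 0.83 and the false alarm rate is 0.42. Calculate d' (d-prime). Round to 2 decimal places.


d' = z(HR) - z(FAR)
z(0.83) = 0.9542
z(0.42) = -0.2019
d' = 0.9542 - -0.2019
= 1.16


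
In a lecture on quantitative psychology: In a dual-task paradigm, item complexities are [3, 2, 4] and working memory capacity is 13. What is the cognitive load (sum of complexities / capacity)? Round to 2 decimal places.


Total complexity = 3 + 2 + 4 = 9
Load = total / capacity = 9 / 13
= 0.69


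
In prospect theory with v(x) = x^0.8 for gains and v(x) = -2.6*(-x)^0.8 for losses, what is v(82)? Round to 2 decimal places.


Since x = 82 >= 0, use v(x) = x^0.8
82^0.8 = 33.9665
v(82) = 33.97


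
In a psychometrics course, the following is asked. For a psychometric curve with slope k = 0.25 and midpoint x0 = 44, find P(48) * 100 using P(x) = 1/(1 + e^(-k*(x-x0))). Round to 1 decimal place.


P(x) = 1/(1 + e^(-0.25*(48 - 44)))
Exponent = -0.25 * 4 = -1.0
e^(-1.0) = 0.367879
P = 1/(1 + 0.367879) = 0.731059
Percentage = 73.1


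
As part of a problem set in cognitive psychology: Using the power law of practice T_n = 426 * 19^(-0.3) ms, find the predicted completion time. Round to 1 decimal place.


T_n = 426 * 19^(-0.3)
19^(-0.3) = 0.413403
T_n = 426 * 0.413403
= 176.1 ms


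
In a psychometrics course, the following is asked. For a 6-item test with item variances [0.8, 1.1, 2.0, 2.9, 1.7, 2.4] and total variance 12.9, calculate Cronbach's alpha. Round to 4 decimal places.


alpha = (k/(k-1)) * (1 - sum(s_i^2)/s_total^2)
sum(item variances) = 10.9
k/(k-1) = 6/5 = 1.2
1 - 10.9/12.9 = 1 - 0.844961 = 0.155039
alpha = 1.2 * 0.155039
= 0.1860


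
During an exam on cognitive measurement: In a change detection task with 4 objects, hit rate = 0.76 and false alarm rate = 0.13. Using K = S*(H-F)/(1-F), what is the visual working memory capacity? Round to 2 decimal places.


K = S * (H - F) / (1 - F)
H - F = 0.63
1 - F = 0.87
K = 4 * 0.63 / 0.87
= 2.90


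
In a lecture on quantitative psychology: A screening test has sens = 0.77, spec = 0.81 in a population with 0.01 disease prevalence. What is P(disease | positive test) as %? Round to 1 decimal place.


PPV = (sens * prev) / (sens * prev + (1-spec) * (1-prev))
Numerator = 0.77 * 0.01 = 0.0077
P(positive and no disease) = (1 - spec) * (1 - prev) = (1 - 0.81) * (1 - 0.01) = 0.1881
Denominator = 0.0077 + 0.1881 = 0.1958
PPV = 0.0077 / 0.1958 = 0.039326
As percentage = 3.9


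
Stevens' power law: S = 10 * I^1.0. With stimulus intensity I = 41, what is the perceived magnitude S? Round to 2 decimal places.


S = 10 * 41^1.0
41^1.0 = 41.0
S = 10 * 41.0
= 410.00


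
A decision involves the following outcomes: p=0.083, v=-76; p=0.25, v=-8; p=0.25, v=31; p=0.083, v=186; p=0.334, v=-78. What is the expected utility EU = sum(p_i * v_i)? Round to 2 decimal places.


EU = sum(p_i * v_i)
0.083 * -76 = -6.308
0.25 * -8 = -2.0
0.25 * 31 = 7.75
0.083 * 186 = 15.438
0.334 * -78 = -26.052
EU = -6.308 + -2.0 + 7.75 + 15.438 + -26.052
= -11.17


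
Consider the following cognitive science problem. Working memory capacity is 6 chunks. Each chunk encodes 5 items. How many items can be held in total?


Total items = chunks * items_per_chunk
= 6 * 5
= 30


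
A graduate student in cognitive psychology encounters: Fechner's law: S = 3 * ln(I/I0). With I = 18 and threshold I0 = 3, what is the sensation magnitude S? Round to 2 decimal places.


S = 3 * ln(18/3)
I/I0 = 6.0
ln(6.0) = 1.7918
S = 3 * 1.7918
= 5.38


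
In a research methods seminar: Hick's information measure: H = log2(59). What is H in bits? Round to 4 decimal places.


H = log2(n)
H = log2(59)
= 5.8826


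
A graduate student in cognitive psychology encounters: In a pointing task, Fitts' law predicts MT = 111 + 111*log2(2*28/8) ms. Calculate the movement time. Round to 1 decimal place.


MT = 111 + 111 * log2(2*28/8)
2D/W = 7.0
log2(7.0) = 2.8074
MT = 111 + 111 * 2.8074
= 422.6 ms


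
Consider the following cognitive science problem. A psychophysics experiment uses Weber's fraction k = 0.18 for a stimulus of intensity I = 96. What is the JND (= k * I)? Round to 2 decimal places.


JND = k * I
JND = 0.18 * 96
= 17.28


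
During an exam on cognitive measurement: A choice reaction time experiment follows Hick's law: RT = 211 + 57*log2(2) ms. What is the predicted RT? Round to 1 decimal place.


RT = 211 + 57 * log2(2)
log2(2) = 1.0
RT = 211 + 57 * 1.0
= 211 + 57.0
= 268.0 ms


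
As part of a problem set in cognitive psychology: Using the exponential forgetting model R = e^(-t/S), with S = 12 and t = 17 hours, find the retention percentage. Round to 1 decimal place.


R = e^(-t/S)
-t/S = -17/12 = -1.416667
R = e^(-1.416667) = 0.242521
Percentage = 0.242521 * 100
= 24.3


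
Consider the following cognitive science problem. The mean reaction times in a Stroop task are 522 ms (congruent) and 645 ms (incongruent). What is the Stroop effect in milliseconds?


Stroop effect = RT(incongruent) - RT(congruent)
= 645 - 522
= 123 ms


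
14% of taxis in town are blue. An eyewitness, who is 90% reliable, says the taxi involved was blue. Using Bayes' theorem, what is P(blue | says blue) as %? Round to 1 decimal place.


P(blue | says blue) = P(says blue | blue)*P(blue) / [P(says blue | blue)*P(blue) + P(says blue | not blue)*P(not blue)]
Numerator = 0.9 * 0.14 = 0.126
False identification = 0.1 * 0.86 = 0.086
P = 0.126 / (0.126 + 0.086)
= 0.126 / 0.212
As percentage = 59.4


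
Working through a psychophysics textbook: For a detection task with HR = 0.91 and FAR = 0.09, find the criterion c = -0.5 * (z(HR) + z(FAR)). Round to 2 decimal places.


c = -0.5 * (z(HR) + z(FAR))
z(0.91) = 1.3408
z(0.09) = -1.3408
c = -0.5 * (1.3408 + -1.3408)
= -0.5 * 0.0
= 0.00


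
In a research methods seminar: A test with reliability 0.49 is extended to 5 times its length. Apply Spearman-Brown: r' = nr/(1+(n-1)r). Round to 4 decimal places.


r_new = n*r / (1 + (n-1)*r)
Numerator = 5 * 0.49 = 2.45
Denominator = 1 + 4 * 0.49 = 2.96
r_new = 2.45 / 2.96
= 0.8277


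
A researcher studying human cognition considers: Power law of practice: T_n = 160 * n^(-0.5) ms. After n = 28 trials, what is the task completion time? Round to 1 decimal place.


T_n = 160 * 28^(-0.5)
28^(-0.5) = 0.188982
T_n = 160 * 0.188982
= 30.2 ms


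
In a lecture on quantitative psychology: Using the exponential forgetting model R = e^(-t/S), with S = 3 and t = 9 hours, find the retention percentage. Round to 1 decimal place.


R = e^(-t/S)
-t/S = -9/3 = -3.0
R = e^(-3.0) = 0.049787
Percentage = 0.049787 * 100
= 5.0


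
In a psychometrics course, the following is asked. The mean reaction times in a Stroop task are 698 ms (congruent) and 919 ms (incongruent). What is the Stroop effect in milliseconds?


Stroop effect = RT(incongruent) - RT(congruent)
= 919 - 698
= 221 ms


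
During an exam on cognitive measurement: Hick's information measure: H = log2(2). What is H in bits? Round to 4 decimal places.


H = log2(n)
H = log2(2)
= 1.0000


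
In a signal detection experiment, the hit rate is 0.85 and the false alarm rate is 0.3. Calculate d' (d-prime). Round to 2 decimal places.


d' = z(HR) - z(FAR)
z(0.85) = 1.0364
z(0.3) = -0.5244
d' = 1.0364 - -0.5244
= 1.56


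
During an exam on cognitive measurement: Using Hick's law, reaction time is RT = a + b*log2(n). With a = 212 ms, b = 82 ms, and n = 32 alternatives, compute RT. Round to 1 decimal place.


RT = 212 + 82 * log2(32)
log2(32) = 5.0
RT = 212 + 82 * 5.0
= 212 + 410.0
= 622.0 ms


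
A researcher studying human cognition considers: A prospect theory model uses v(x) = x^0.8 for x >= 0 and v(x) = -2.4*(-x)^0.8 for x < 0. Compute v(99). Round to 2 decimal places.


Since x = 99 >= 0, use v(x) = x^0.8
99^0.8 = 39.4919
v(99) = 39.49


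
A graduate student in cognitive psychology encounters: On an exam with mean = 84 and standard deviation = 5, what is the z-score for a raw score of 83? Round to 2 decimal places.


z = (X - mu) / sigma
= (83 - 84) / 5
= -1 / 5
= -0.20


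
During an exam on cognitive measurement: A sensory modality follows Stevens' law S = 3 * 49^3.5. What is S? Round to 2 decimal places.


S = 3 * 49^3.5
49^3.5 = 823543.0
S = 3 * 823543.0
= 2470629.00


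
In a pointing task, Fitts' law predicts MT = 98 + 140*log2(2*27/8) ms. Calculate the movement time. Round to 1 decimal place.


MT = 98 + 140 * log2(2*27/8)
2D/W = 6.75
log2(6.75) = 2.7549
MT = 98 + 140 * 2.7549
= 483.7 ms


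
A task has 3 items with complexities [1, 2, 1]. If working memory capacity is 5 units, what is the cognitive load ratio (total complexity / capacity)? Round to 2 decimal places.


Total complexity = 1 + 2 + 1 = 4
Load = total / capacity = 4 / 5
= 0.80


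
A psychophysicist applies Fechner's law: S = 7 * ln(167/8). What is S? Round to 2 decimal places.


S = 7 * ln(167/8)
I/I0 = 20.875
ln(20.875) = 3.0386
S = 7 * 3.0386
= 21.27


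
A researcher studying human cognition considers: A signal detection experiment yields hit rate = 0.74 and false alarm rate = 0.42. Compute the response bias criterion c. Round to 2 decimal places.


c = -0.5 * (z(HR) + z(FAR))
z(0.74) = 0.6433
z(0.42) = -0.2019
c = -0.5 * (0.6433 + -0.2019)
= -0.5 * 0.4414
= -0.22


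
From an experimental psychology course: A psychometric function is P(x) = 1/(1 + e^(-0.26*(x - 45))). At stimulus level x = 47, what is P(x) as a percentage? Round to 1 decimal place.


P(x) = 1/(1 + e^(-0.26*(47 - 45)))
Exponent = -0.26 * 2 = -0.52
e^(-0.52) = 0.594521
P = 1/(1 + 0.594521) = 0.627148
Percentage = 62.7


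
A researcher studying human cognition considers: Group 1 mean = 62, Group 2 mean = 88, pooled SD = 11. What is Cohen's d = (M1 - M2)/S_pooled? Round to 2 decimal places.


Cohen's d = (M1 - M2) / S_pooled
= (62 - 88) / 11
= -26 / 11
= -2.36
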